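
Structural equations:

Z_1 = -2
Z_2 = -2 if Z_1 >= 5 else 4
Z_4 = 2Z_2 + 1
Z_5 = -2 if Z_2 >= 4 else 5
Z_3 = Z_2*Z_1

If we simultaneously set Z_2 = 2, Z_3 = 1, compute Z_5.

Under do(Z_2 = 2, Z_3 = 1), each intervened variable's structural equation is replaced by its fixed value.
Z_5 = -2 if Z_2 >= 4 else 5  [with Z_2=2]  = 5

5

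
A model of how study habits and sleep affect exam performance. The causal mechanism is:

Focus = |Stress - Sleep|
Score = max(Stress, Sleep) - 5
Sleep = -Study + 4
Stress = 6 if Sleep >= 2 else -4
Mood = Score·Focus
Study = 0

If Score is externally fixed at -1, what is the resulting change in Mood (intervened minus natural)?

-4

The intervention breaks the incoming arrows to Score: Score = max(Stress, Sleep) - 5 no longer applies, and Score = -1.
Sleep = -Study + 4  [with Study=0]  = 4
Stress = 6 if Sleep >= 2 else -4  [with Sleep=4]  = 6
Focus = |Stress - Sleep|  [with Stress=6, Sleep=4]  = 2
Mood = Score·Focus  [with Score=-1, Focus=2]  = -2
Without intervention: Sleep = -Study + 4  [with Study=0]  = 4; Stress = 6 if Sleep >= 2 else -4  [with Sleep=4]  = 6; Focus = |Stress - Sleep|  [with Stress=6, Sleep=4]  = 2; Score = max(Stress, Sleep) - 5  [with Stress=6, Sleep=4]  = 1; Mood = Score·Focus  [with Score=1, Focus=2]  = 2.
Change = -2 − 2 = -4.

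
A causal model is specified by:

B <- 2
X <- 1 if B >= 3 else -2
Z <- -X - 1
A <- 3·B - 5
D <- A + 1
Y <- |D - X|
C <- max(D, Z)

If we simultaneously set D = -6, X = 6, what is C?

Setting D = -6, X = 6 by intervention discards those variables' equations.
Z = -X - 1  [with X=6]  = -7
C = max(D, Z)  [with D=-6, Z=-7]  = -6

-6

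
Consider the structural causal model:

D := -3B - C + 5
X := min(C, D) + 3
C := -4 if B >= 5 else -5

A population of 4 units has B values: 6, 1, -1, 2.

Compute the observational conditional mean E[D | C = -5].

8

E[D|C=-5] averages over only the 3 units with C=-5 (B = 1, -1, 2): D = 7, 13, 4, mean 8.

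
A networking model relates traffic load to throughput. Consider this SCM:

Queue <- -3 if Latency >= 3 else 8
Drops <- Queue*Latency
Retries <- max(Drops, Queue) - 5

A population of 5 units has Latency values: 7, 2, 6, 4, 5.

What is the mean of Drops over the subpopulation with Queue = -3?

-16.5

Observing Queue=-3 restricts to units where Queue's equation naturally yields -3: Latency ∈ {7, 6, 4, 5}. In that subpopulation Drops = -21, -18, -12, -15, mean -16.5.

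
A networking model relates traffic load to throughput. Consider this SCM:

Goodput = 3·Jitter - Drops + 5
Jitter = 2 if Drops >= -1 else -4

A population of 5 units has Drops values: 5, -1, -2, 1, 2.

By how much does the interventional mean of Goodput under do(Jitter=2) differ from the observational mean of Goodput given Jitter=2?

do(Jitter=2) breaks Jitter's dependence on Drops. With Jitter=2 fixed, Goodput across the units is 6, 12, 13, 10, 9, mean 10.
Conditioning on Jitter=2 selects the 4 unit(s) with Drops ∈ {5, -1, 1, 2}. Their Goodput values: 6, 12, 10, 9. Mean = 9.25.
Difference = 10 − 9.25 = 0.75.

0.75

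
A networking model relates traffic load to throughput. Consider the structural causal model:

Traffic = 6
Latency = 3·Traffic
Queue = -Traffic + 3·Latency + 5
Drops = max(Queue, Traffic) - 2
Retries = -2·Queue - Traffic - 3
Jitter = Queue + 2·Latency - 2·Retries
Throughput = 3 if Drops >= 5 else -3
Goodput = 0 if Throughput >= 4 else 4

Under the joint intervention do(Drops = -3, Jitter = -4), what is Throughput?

-3

Setting Drops = -3, Jitter = -4 by intervention discards those variables' equations.
Throughput = 3 if Drops >= 5 else -3  [with Drops=-3]  = -3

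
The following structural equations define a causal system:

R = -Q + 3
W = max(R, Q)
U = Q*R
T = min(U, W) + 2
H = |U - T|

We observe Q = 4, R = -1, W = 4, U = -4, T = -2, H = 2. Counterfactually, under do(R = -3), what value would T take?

do(R=-3) replaces the equation R = -Q + 3 with the constant R = -3.
W = max(R, Q)  [with R=-3, Q=4]  = 4
U = Q*R  [with Q=4, R=-3]  = -12
T = min(U, W) + 2  [with U=-12, W=4]  = -10

-10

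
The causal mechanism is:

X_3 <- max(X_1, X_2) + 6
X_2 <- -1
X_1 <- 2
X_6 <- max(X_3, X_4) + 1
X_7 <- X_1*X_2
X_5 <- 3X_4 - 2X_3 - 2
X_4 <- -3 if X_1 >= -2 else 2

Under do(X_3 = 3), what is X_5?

do(X_3=3) replaces the equation X_3 <- max(X_1, X_2) + 6 with the constant X_3 = 3.
X_4 = -3 if X_1 >= -2 else 2  [with X_1=2]  = -3
X_5 = 3X_4 - 2X_3 - 2  [with X_4=-3, X_3=3]  = -17

-17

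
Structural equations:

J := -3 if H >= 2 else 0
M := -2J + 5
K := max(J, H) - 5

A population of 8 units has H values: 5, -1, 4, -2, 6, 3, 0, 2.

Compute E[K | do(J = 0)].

Under do(J=0), J's equation is replaced by J=0 for every unit. Per-unit K: 0, -5, -1, -5, 1, -2, -5, -3. Mean = -2.5.

-2.5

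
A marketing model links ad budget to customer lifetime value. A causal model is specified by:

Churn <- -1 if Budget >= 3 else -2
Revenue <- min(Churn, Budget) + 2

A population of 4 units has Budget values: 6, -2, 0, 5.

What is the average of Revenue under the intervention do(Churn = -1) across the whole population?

0.75

The intervention sets Churn=-1 in all 4 units regardless of Budget. Recomputing Revenue per unit gives 1, 0, 1, 1; average 0.75.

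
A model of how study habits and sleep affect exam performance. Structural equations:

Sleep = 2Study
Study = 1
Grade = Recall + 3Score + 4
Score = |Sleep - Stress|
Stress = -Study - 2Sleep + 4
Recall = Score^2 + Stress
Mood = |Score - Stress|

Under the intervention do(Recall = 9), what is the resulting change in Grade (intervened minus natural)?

1

Intervening sets Recall = 9 and removes its equation (Recall = Score^2 + Stress).
Sleep = 2Study  [with Study=1]  = 2
Stress = -Study - 2Sleep + 4  [with Study=1, Sleep=2]  = -1
Score = |Sleep - Stress|  [with Sleep=2, Stress=-1]  = 3
Grade = Recall + 3Score + 4  [with Recall=9, Score=3]  = 22
Without intervention: Sleep = 2Study  [with Study=1]  = 2; Stress = -Study - 2Sleep + 4  [with Study=1, Sleep=2]  = -1; Score = |Sleep - Stress|  [with Sleep=2, Stress=-1]  = 3; Recall = Score^2 + Stress  [with Score=3, Stress=-1]  = 8; Grade = Recall + 3Score + 4  [with Recall=8, Score=3]  = 21.
Change = 22 − 21 = 1.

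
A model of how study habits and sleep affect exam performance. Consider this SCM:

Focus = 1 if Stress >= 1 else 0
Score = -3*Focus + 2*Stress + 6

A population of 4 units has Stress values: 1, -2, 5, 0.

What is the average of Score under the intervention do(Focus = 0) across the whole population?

8

do(Focus=0) breaks Focus's dependence on Stress. With Focus=0 fixed, Score across the units is 8, 2, 16, 6, mean 8.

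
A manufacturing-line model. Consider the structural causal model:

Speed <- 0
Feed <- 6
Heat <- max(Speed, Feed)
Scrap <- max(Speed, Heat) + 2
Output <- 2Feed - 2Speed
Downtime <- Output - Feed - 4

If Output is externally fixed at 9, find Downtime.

The intervention breaks the incoming arrows to Output: Output <- 2Feed - 2Speed no longer applies, and Output = 9.
Downtime = Output - Feed - 4  [with Output=9, Feed=6]  = -1

-1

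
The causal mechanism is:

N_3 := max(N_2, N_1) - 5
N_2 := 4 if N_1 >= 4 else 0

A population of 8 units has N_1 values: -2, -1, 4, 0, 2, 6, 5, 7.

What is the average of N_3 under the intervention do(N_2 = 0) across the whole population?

Under do(N_2=0), N_2's equation is replaced by N_2=0 for every unit. Per-unit N_3: -5, -5, -1, -5, -3, 1, 0, 2. Mean = -2.

-2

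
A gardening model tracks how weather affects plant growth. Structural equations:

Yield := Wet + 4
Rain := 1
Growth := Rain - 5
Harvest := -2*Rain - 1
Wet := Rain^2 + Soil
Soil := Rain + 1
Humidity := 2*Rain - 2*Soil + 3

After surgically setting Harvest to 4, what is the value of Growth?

-4

Under do(Harvest=4), the mechanism Harvest := -2*Rain - 1 is discarded; Harvest is fixed at 4.
Since Growth is not a descendant of the intervened variable, it is unaffected.
Growth = Rain - 5  [with Rain=1]  = -4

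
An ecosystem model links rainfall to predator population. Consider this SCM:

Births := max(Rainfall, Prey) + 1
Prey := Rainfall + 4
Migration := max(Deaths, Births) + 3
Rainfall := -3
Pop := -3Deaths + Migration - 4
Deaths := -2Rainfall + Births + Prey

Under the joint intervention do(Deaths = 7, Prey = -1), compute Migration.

The joint intervention fixes Deaths = 7, Prey = -1, removing each variable's own equation.
Births = max(Rainfall, Prey) + 1  [with Rainfall=-3, Prey=-1]  = 0
Migration = max(Deaths, Births) + 3  [with Deaths=7, Births=0]  = 10

10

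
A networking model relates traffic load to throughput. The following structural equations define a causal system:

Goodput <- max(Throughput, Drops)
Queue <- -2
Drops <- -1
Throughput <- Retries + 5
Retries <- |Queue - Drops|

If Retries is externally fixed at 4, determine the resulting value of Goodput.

do(Retries=4) replaces the equation Retries <- |Queue - Drops| with the constant Retries = 4.
Throughput = Retries + 5  [with Retries=4]  = 9
Goodput = max(Throughput, Drops)  [with Throughput=9, Drops=-1]  = 9

9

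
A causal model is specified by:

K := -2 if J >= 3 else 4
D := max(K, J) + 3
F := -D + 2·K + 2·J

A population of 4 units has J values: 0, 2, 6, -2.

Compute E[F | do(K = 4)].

3.5

Under do(K=4), K's equation is replaced by K=4 for every unit. Per-unit F: 1, 5, 11, -3. Mean = 3.5.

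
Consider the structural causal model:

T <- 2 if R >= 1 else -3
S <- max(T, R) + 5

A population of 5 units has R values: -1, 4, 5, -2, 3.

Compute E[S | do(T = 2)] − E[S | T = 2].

Every unit gets T=2 under the intervention. S values become 7, 9, 10, 7, 8; E[S|do(T=2)] = 8.2.
E[S|T=2] averages over only the 3 units with T=2 (R = 4, 5, 3): S = 9, 10, 8, mean 9.
Difference = 8.2 − 9 = -0.8.

-0.8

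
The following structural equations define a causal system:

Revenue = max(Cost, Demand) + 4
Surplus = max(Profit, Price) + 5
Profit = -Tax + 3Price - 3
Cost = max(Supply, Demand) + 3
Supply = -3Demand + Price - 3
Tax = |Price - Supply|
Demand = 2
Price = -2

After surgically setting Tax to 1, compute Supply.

-11

do(Tax=1) replaces the equation Tax = |Price - Supply| with the constant Tax = 1.
Supply is not downstream of the intervention, so its value is determined by the original equations.
Supply = -3Demand + Price - 3  [with Demand=2, Price=-2]  = -11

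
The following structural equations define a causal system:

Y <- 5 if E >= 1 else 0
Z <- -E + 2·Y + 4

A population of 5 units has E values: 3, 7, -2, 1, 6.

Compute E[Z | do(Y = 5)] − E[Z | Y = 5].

The intervention sets Y=5 in all 5 units regardless of E. Recomputing Z per unit gives 11, 7, 16, 13, 8; average 11.
Conditioning on Y=5 selects the 4 unit(s) with E ∈ {3, 7, 1, 6}. Their Z values: 11, 7, 13, 8. Mean = 9.75.
Difference = 11 − 9.75 = 1.25.

1.25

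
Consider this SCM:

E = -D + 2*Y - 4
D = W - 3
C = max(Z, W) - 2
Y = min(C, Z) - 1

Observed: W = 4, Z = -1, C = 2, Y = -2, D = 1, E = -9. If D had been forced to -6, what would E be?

-2

The intervention breaks the incoming arrows to D: D = W - 3 no longer applies, and D = -6.
C = max(Z, W) - 2  [with Z=-1, W=4]  = 2
Y = min(C, Z) - 1  [with C=2, Z=-1]  = -2
E = -D + 2*Y - 4  [with D=-6, Y=-2]  = -2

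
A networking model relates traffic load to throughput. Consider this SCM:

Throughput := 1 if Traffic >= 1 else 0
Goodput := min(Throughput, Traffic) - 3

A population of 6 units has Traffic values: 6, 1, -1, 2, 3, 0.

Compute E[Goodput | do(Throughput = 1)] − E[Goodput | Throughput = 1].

Every unit gets Throughput=1 under the intervention. Goodput values become -2, -2, -4, -2, -2, -3; E[Goodput|do(Throughput=1)] = -2.5.
E[Goodput|Throughput=1] averages over only the 4 units with Throughput=1 (Traffic = 6, 1, 2, 3): Goodput = -2, -2, -2, -2, mean -2.
Difference = -2.5 − (-2) = -0.5.

-0.5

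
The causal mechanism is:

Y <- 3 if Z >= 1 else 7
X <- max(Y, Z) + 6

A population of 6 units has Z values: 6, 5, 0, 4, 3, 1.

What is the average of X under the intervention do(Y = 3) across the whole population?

10

Under do(Y=3), Y's equation is replaced by Y=3 for every unit. Per-unit X: 12, 11, 9, 10, 9, 9. Mean = 10.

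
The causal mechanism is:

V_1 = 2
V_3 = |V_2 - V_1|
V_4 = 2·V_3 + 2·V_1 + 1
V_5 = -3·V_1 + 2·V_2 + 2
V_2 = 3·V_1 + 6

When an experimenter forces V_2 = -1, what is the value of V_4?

11

Under do(V_2=-1), the mechanism V_2 = 3·V_1 + 6 is discarded; V_2 is fixed at -1.
V_3 = |V_2 - V_1|  [with V_2=-1, V_1=2]  = 3
V_4 = 2·V_3 + 2·V_1 + 1  [with V_3=3, V_1=2]  = 11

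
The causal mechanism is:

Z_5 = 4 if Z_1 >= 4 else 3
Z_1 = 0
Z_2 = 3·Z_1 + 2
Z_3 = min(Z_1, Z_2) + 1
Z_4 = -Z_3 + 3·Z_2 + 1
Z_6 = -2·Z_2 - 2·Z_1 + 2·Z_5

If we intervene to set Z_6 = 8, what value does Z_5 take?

3

do(Z_6=8) replaces the equation Z_6 = -2·Z_2 - 2·Z_1 + 2·Z_5 with the constant Z_6 = 8.
Since Z_5 is not a descendant of the intervened variable, it is unaffected.
Z_5 = 4 if Z_1 >= 4 else 3  [with Z_1=0]  = 3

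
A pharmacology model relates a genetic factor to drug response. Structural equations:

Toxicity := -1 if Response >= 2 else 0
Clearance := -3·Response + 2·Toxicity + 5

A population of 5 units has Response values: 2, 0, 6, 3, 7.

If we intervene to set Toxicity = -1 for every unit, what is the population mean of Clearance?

Every unit gets Toxicity=-1 under the intervention. Clearance values become -3, 3, -15, -6, -18; E[Clearance|do(Toxicity=-1)] = -7.8.

-7.8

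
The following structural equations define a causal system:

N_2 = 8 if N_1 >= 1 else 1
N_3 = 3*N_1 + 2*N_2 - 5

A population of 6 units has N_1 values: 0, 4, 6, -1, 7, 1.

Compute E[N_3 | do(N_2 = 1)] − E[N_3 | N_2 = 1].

10

do(N_2=1) breaks N_2's dependence on N_1. With N_2=1 fixed, N_3 across the units is -3, 9, 15, -6, 18, 0, mean 5.5.
Conditioning on N_2=1 selects the 2 unit(s) with N_1 ∈ {0, -1}. Their N_3 values: -3, -6. Mean = -4.5.
Difference = 5.5 − (-4.5) = 10.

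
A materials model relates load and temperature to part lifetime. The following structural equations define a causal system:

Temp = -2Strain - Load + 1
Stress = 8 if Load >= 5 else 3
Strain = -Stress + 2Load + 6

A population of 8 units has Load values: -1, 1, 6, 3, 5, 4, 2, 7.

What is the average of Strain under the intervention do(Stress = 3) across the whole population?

9.75

Every unit gets Stress=3 under the intervention. Strain values become 1, 5, 15, 9, 13, 11, 7, 17; E[Strain|do(Stress=3)] = 9.75.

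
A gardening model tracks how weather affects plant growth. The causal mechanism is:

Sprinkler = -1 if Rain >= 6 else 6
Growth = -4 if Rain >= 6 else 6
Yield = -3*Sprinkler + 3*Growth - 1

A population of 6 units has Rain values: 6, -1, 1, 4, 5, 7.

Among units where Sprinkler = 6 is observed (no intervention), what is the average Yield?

-1

E[Yield|Sprinkler=6] averages over only the 4 units with Sprinkler=6 (Rain = -1, 1, 4, 5): Yield = -1, -1, -1, -1, mean -1.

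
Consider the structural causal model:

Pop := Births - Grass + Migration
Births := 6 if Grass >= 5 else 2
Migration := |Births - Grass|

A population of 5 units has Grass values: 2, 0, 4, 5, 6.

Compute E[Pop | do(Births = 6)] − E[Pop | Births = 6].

4.2

Every unit gets Births=6 under the intervention. Pop values become 8, 12, 4, 2, 0; E[Pop|do(Births=6)] = 5.2.
Conditioning on Births=6 selects the 2 unit(s) with Grass ∈ {5, 6}. Their Pop values: 2, 0. Mean = 1.
Difference = 5.2 − 1 = 4.2.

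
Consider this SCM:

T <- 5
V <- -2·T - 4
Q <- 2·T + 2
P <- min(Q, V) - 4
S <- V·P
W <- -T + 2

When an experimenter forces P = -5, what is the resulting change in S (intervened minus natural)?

-182

Intervening sets P = -5 and removes its equation (P <- min(Q, V) - 4).
V = -2·T - 4  [with T=5]  = -14
S = V·P  [with V=-14, P=-5]  = 70
Without intervention: V = -2·T - 4  [with T=5]  = -14; Q = 2·T + 2  [with T=5]  = 12; P = min(Q, V) - 4  [with Q=12, V=-14]  = -18; S = V·P  [with V=-14, P=-18]  = 252.
Change = 70 − 252 = -182.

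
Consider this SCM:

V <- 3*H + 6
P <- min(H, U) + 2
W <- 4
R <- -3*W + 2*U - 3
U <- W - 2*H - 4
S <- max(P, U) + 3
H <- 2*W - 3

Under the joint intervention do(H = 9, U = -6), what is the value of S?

-1

Under do(H = 9, U = -6), each intervened variable's structural equation is replaced by its fixed value.
P = min(H, U) + 2  [with H=9, U=-6]  = -4
S = max(P, U) + 3  [with P=-4, U=-6]  = -1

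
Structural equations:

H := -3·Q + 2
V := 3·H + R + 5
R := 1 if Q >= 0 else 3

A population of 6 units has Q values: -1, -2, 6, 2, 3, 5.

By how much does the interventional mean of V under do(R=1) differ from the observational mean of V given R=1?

The intervention sets R=1 in all 6 units regardless of Q. Recomputing V per unit gives 21, 30, -42, -6, -15, -33; average -7.5.
Observing R=1 restricts to units where R's equation naturally yields 1: Q ∈ {6, 2, 3, 5}. In that subpopulation V = -42, -6, -15, -33, mean -24.
Difference = -7.5 − (-24) = 16.5.

16.5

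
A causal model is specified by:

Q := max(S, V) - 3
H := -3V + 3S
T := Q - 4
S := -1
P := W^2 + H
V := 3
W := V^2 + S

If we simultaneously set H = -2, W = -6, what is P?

The joint intervention fixes H = -2, W = -6, removing each variable's own equation.
P = W^2 + H  [with W=-6, H=-2]  = 34

34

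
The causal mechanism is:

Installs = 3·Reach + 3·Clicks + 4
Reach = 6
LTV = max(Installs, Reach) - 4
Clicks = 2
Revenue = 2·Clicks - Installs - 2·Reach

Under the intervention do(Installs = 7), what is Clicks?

Under do(Installs=7), the mechanism Installs = 3·Reach + 3·Clicks + 4 is discarded; Installs is fixed at 7.
Since Clicks is not a descendant of the intervened variable, it is unaffected.

2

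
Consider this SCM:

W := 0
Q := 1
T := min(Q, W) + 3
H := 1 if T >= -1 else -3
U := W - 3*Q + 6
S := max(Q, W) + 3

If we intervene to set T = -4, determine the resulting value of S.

4

The intervention breaks the incoming arrows to T: T := min(Q, W) + 3 no longer applies, and T = -4.
No directed path runs from T to S, so S keeps its natural value.
S = max(Q, W) + 3  [with Q=1, W=0]  = 4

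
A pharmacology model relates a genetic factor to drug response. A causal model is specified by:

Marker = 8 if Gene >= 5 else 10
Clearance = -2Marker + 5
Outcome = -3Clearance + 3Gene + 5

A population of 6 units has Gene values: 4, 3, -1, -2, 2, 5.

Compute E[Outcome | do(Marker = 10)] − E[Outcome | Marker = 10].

do(Marker=10) breaks Marker's dependence on Gene. With Marker=10 fixed, Outcome across the units is 62, 59, 47, 44, 56, 65, mean 55.5.
Observing Marker=10 restricts to units where Marker's equation naturally yields 10: Gene ∈ {4, 3, -1, -2, 2}. In that subpopulation Outcome = 62, 59, 47, 44, 56, mean 53.6.
Difference = 55.5 − 53.6 = 1.9.

1.9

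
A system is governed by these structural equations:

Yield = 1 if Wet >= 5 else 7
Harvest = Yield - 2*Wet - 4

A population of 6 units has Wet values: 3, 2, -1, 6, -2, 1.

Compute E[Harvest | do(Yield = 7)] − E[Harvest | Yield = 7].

Every unit gets Yield=7 under the intervention. Harvest values become -3, -1, 5, -9, 7, 1; E[Harvest|do(Yield=7)] = 0.
Observing Yield=7 restricts to units where Yield's equation naturally yields 7: Wet ∈ {3, 2, -1, -2, 1}. In that subpopulation Harvest = -3, -1, 5, 7, 1, mean 1.8.
Difference = 0 − 1.8 = -1.8.

-1.8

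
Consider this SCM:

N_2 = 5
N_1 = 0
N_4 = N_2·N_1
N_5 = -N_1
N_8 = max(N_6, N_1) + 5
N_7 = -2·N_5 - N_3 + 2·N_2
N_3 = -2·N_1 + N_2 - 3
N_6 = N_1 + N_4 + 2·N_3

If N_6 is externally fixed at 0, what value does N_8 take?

Intervening sets N_6 = 0 and removes its equation (N_6 = N_1 + N_4 + 2·N_3).
N_8 = max(N_6, N_1) + 5  [with N_6=0, N_1=0]  = 5

5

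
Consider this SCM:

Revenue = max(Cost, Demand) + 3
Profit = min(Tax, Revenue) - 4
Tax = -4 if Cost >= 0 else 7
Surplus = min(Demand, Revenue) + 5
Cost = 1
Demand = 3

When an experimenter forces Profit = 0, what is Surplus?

The intervention breaks the incoming arrows to Profit: Profit = min(Tax, Revenue) - 4 no longer applies, and Profit = 0.
Since Surplus is not a descendant of the intervened variable, it is unaffected.
Revenue = max(Cost, Demand) + 3  [with Cost=1, Demand=3]  = 6
Surplus = min(Demand, Revenue) + 5  [with Demand=3, Revenue=6]  = 8

8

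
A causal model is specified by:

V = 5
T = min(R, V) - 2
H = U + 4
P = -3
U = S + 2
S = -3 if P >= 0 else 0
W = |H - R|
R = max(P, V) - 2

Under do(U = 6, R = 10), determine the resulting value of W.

0

Setting U = 6, R = 10 by intervention discards those variables' equations.
H = U + 4  [with U=6]  = 10
W = |H - R|  [with H=10, R=10]  = 0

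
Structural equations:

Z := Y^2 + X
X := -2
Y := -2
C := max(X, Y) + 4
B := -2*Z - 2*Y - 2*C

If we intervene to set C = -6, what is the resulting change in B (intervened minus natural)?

16

do(C=-6) replaces the equation C := max(X, Y) + 4 with the constant C = -6.
Z = Y^2 + X  [with Y=-2, X=-2]  = 2
B = -2*Z - 2*Y - 2*C  [with Z=2, Y=-2, C=-6]  = 12
Without intervention: C = max(X, Y) + 4  [with X=-2, Y=-2]  = 2; Z = Y^2 + X  [with Y=-2, X=-2]  = 2; B = -2*Z - 2*Y - 2*C  [with Z=2, Y=-2, C=2]  = -4.
Change = 12 − (-4) = 16.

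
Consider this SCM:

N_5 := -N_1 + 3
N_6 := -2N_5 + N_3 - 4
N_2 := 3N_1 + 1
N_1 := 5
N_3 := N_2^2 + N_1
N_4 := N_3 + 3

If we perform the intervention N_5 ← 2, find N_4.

The intervention breaks the incoming arrows to N_5: N_5 := -N_1 + 3 no longer applies, and N_5 = 2.
Since N_4 is not a descendant of the intervened variable, it is unaffected.
N_2 = 3N_1 + 1  [with N_1=5]  = 16
N_3 = N_2^2 + N_1  [with N_2=16, N_1=5]  = 261
N_4 = N_3 + 3  [with N_3=261]  = 264

264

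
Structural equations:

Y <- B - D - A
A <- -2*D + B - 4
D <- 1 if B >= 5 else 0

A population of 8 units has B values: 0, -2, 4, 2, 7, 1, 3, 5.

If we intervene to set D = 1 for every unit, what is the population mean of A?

-3.5

Under do(D=1), D's equation is replaced by D=1 for every unit. Per-unit A: -6, -8, -2, -4, 1, -5, -3, -1. Mean = -3.5.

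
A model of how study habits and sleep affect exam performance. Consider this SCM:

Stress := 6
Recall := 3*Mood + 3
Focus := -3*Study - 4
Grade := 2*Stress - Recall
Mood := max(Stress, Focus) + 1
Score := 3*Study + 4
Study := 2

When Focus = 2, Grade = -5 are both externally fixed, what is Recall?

Under do(Focus = 2, Grade = -5), each intervened variable's structural equation is replaced by its fixed value.
Mood = max(Stress, Focus) + 1  [with Stress=6, Focus=2]  = 7
Recall = 3*Mood + 3  [with Mood=7]  = 24

24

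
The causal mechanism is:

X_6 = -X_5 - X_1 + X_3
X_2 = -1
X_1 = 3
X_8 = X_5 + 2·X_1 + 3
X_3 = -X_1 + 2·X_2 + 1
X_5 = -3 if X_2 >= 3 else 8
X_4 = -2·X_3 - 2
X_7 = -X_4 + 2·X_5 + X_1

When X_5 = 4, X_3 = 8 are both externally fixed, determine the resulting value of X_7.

29

The joint intervention fixes X_5 = 4, X_3 = 8, removing each variable's own equation.
X_4 = -2·X_3 - 2  [with X_3=8]  = -18
X_7 = -X_4 + 2·X_5 + X_1  [with X_4=-18, X_5=4, X_1=3]  = 29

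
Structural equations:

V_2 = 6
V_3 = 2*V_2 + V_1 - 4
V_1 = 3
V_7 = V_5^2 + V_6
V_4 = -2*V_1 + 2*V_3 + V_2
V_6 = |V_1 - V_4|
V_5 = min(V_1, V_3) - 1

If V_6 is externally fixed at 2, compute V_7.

6

Intervening sets V_6 = 2 and removes its equation (V_6 = |V_1 - V_4|).
V_3 = 2*V_2 + V_1 - 4  [with V_2=6, V_1=3]  = 11
V_5 = min(V_1, V_3) - 1  [with V_1=3, V_3=11]  = 2
V_7 = V_5^2 + V_6  [with V_5=2, V_6=2]  = 6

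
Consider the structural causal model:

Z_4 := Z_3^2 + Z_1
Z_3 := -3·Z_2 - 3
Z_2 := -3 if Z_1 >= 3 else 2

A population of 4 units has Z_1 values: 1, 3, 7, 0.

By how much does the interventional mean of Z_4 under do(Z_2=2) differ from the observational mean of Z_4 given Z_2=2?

Every unit gets Z_2=2 under the intervention. Z_4 values become 82, 84, 88, 81; E[Z_4|do(Z_2=2)] = 83.75.
Observing Z_2=2 restricts to units where Z_2's equation naturally yields 2: Z_1 ∈ {1, 0}. In that subpopulation Z_4 = 82, 81, mean 81.5.
Difference = 83.75 − 81.5 = 2.25.

2.25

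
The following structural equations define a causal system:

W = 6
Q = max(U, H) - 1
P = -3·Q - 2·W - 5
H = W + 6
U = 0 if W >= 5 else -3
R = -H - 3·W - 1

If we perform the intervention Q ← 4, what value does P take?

Intervening sets Q = 4 and removes its equation (Q = max(U, H) - 1).
P = -3·Q - 2·W - 5  [with Q=4, W=6]  = -29

-29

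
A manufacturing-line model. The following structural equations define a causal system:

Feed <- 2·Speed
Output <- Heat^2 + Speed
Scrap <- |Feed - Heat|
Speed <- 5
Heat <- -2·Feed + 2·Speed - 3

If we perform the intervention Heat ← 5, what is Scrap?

5

The intervention breaks the incoming arrows to Heat: Heat <- -2·Feed + 2·Speed - 3 no longer applies, and Heat = 5.
Feed = 2·Speed  [with Speed=5]  = 10
Scrap = |Feed - Heat|  [with Feed=10, Heat=5]  = 5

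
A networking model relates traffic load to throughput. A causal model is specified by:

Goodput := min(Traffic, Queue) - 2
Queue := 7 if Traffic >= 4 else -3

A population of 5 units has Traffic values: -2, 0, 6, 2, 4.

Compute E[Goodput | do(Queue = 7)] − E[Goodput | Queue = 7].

-3

The intervention sets Queue=7 in all 5 units regardless of Traffic. Recomputing Goodput per unit gives -4, -2, 4, 0, 2; average 0.
Conditioning on Queue=7 selects the 2 unit(s) with Traffic ∈ {6, 4}. Their Goodput values: 4, 2. Mean = 3.
Difference = 0 − 3 = -3.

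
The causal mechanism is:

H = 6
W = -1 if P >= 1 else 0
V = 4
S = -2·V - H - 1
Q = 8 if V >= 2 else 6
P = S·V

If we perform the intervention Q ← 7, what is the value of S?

do(Q=7) replaces the equation Q = 8 if V >= 2 else 6 with the constant Q = 7.
S is not downstream of the intervention, so its value is determined by the original equations.
S = -2·V - H - 1  [with V=4, H=6]  = -15

-15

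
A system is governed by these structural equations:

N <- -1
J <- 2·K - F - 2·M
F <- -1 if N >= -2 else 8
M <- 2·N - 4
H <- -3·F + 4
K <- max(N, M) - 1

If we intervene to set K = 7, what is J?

The intervention breaks the incoming arrows to K: K <- max(N, M) - 1 no longer applies, and K = 7.
M = 2·N - 4  [with N=-1]  = -6
F = -1 if N >= -2 else 8  [with N=-1]  = -1
J = 2·K - F - 2·M  [with K=7, F=-1, M=-6]  = 27

27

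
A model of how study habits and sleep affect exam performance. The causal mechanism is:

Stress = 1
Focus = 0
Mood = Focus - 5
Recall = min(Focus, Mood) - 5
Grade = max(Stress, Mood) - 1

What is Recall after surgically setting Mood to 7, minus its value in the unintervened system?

The intervention breaks the incoming arrows to Mood: Mood = Focus - 5 no longer applies, and Mood = 7.
Recall = min(Focus, Mood) - 5  [with Focus=0, Mood=7]  = -5
Without intervention: Mood = Focus - 5  [with Focus=0]  = -5; Recall = min(Focus, Mood) - 5  [with Focus=0, Mood=-5]  = -10.
Change = -5 − (-10) = 5.

5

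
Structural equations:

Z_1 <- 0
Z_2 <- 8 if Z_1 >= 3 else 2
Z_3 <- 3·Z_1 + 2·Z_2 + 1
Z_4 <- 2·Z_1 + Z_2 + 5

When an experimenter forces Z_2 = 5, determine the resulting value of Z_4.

Under do(Z_2=5), the mechanism Z_2 <- 8 if Z_1 >= 3 else 2 is discarded; Z_2 is fixed at 5.
Z_4 = 2·Z_1 + Z_2 + 5  [with Z_1=0, Z_2=5]  = 10

10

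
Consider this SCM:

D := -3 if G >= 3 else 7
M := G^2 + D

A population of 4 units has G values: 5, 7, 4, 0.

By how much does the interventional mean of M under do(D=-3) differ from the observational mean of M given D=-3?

do(D=-3) breaks D's dependence on G. With D=-3 fixed, M across the units is 22, 46, 13, -3, mean 19.5.
Conditioning on D=-3 selects the 3 unit(s) with G ∈ {5, 7, 4}. Their M values: 22, 46, 13. Mean = 27.
Difference = 19.5 − 27 = -7.5.

-7.5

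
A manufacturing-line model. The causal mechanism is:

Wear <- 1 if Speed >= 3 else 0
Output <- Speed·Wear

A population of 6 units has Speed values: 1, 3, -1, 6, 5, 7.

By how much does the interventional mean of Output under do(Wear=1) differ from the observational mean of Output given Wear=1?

-1.75

Every unit gets Wear=1 under the intervention. Output values become 1, 3, -1, 6, 5, 7; E[Output|do(Wear=1)] = 3.5.
E[Output|Wear=1] averages over only the 4 units with Wear=1 (Speed = 3, 6, 5, 7): Output = 3, 6, 5, 7, mean 5.25.
Difference = 3.5 − 5.25 = -1.75.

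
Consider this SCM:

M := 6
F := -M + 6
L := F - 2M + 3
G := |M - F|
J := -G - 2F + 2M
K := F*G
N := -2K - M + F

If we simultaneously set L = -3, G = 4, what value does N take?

Under do(L = -3, G = 4), each intervened variable's structural equation is replaced by its fixed value.
F = -M + 6  [with M=6]  = 0
K = F*G  [with F=0, G=4]  = 0
N = -2K - M + F  [with K=0, M=6, F=0]  = -6

-6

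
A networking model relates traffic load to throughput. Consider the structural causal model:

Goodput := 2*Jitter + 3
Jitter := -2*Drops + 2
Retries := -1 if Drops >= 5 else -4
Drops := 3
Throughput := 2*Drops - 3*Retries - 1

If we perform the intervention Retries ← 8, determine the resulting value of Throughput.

-19

Under do(Retries=8), the mechanism Retries := -1 if Drops >= 5 else -4 is discarded; Retries is fixed at 8.
Throughput = 2*Drops - 3*Retries - 1  [with Drops=3, Retries=8]  = -19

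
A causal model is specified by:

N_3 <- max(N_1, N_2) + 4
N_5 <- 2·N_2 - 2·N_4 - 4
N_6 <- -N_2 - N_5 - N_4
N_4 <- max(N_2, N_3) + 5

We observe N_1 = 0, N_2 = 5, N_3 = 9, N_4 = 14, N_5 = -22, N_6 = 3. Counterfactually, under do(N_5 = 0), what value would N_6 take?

The intervention breaks the incoming arrows to N_5: N_5 <- 2·N_2 - 2·N_4 - 4 no longer applies, and N_5 = 0.
N_3 = max(N_1, N_2) + 4  [with N_1=0, N_2=5]  = 9
N_4 = max(N_2, N_3) + 5  [with N_2=5, N_3=9]  = 14
N_6 = -N_2 - N_5 - N_4  [with N_2=5, N_5=0, N_4=14]  = -19

-19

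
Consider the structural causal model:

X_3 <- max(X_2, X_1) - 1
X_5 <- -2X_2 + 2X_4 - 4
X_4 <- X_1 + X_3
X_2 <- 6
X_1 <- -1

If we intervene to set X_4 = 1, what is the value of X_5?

Intervening sets X_4 = 1 and removes its equation (X_4 <- X_1 + X_3).
X_5 = -2X_2 + 2X_4 - 4  [with X_2=6, X_4=1]  = -14

-14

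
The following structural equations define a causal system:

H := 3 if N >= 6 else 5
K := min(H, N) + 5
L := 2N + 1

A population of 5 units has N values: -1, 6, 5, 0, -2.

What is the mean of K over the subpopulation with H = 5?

Observing H=5 restricts to units where H's equation naturally yields 5: N ∈ {-1, 5, 0, -2}. In that subpopulation K = 4, 10, 5, 3, mean 5.5.

5.5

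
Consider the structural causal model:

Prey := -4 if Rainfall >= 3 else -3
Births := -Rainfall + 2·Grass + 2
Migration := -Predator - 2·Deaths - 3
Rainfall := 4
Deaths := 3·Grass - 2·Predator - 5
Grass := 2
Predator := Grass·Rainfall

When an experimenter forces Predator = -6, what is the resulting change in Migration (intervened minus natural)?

-42

The intervention breaks the incoming arrows to Predator: Predator := Grass·Rainfall no longer applies, and Predator = -6.
Deaths = 3·Grass - 2·Predator - 5  [with Grass=2, Predator=-6]  = 13
Migration = -Predator - 2·Deaths - 3  [with Predator=-6, Deaths=13]  = -23
Without intervention: Predator = Grass·Rainfall  [with Grass=2, Rainfall=4]  = 8; Deaths = 3·Grass - 2·Predator - 5  [with Grass=2, Predator=8]  = -15; Migration = -Predator - 2·Deaths - 3  [with Predator=8, Deaths=-15]  = 19.
Change = -23 − 19 = -42.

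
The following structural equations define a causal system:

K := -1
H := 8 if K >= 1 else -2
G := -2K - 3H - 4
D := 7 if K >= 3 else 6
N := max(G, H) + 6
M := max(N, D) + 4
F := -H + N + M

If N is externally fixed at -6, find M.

The intervention breaks the incoming arrows to N: N := max(G, H) + 6 no longer applies, and N = -6.
D = 7 if K >= 3 else 6  [with K=-1]  = 6
M = max(N, D) + 4  [with N=-6, D=6]  = 10

10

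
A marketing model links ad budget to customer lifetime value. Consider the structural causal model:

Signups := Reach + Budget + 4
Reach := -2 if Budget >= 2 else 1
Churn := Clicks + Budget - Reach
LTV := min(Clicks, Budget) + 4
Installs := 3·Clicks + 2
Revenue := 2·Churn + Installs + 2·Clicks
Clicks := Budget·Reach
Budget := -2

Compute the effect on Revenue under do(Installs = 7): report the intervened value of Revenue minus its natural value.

The intervention breaks the incoming arrows to Installs: Installs := 3·Clicks + 2 no longer applies, and Installs = 7.
Reach = -2 if Budget >= 2 else 1  [with Budget=-2]  = 1
Clicks = Budget·Reach  [with Budget=-2, Reach=1]  = -2
Churn = Clicks + Budget - Reach  [with Clicks=-2, Budget=-2, Reach=1]  = -5
Revenue = 2·Churn + Installs + 2·Clicks  [with Churn=-5, Installs=7, Clicks=-2]  = -7
Without intervention: Reach = -2 if Budget >= 2 else 1  [with Budget=-2]  = 1; Clicks = Budget·Reach  [with Budget=-2, Reach=1]  = -2; Installs = 3·Clicks + 2  [with Clicks=-2]  = -4; Churn = Clicks + Budget - Reach  [with Clicks=-2, Budget=-2, Reach=1]  = -5; Revenue = 2·Churn + Installs + 2·Clicks  [with Churn=-5, Installs=-4, Clicks=-2]  = -18.
Change = -7 − (-18) = 11.

11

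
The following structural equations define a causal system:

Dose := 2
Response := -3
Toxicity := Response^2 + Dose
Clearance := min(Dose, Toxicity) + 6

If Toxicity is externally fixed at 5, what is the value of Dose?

2

Under do(Toxicity=5), the mechanism Toxicity := Response^2 + Dose is discarded; Toxicity is fixed at 5.
Dose is not downstream of the intervention, so its value is determined by the original equations.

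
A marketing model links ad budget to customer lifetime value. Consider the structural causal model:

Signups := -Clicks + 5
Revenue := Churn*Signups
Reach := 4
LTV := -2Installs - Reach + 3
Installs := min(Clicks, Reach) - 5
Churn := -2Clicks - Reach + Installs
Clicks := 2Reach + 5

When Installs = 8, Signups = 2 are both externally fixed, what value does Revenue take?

Setting Installs = 8, Signups = 2 by intervention discards those variables' equations.
Clicks = 2Reach + 5  [with Reach=4]  = 13
Churn = -2Clicks - Reach + Installs  [with Clicks=13, Reach=4, Installs=8]  = -22
Revenue = Churn*Signups  [with Churn=-22, Signups=2]  = -44

-44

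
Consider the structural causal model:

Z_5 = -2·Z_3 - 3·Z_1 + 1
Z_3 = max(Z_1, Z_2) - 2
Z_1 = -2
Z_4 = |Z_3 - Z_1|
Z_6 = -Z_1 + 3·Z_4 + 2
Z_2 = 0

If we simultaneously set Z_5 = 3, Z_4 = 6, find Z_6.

Setting Z_5 = 3, Z_4 = 6 by intervention discards those variables' equations.
Z_6 = -Z_1 + 3·Z_4 + 2  [with Z_1=-2, Z_4=6]  = 22

22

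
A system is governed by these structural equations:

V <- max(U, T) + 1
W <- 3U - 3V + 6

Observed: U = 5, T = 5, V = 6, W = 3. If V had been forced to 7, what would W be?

0

The intervention breaks the incoming arrows to V: V <- max(U, T) + 1 no longer applies, and V = 7.
W = 3U - 3V + 6  [with U=5, V=7]  = 0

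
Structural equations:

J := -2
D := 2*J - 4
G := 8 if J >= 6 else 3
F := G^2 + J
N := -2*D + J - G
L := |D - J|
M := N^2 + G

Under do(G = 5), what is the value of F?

The intervention breaks the incoming arrows to G: G := 8 if J >= 6 else 3 no longer applies, and G = 5.
F = G^2 + J  [with G=5, J=-2]  = 23

23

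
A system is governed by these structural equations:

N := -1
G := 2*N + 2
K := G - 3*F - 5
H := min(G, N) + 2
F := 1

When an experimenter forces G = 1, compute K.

do(G=1) replaces the equation G := 2*N + 2 with the constant G = 1.
K = G - 3*F - 5  [with G=1, F=1]  = -7

-7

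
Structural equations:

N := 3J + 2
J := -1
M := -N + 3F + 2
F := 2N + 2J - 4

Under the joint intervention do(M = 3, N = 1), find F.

-4

Setting M = 3, N = 1 by intervention discards those variables' equations.
F = 2N + 2J - 4  [with N=1, J=-1]  = -4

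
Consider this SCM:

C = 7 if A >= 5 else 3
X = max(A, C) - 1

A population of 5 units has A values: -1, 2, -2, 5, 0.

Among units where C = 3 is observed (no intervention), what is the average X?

Observing C=3 restricts to units where C's equation naturally yields 3: A ∈ {-1, 2, -2, 0}. In that subpopulation X = 2, 2, 2, 2, mean 2.

2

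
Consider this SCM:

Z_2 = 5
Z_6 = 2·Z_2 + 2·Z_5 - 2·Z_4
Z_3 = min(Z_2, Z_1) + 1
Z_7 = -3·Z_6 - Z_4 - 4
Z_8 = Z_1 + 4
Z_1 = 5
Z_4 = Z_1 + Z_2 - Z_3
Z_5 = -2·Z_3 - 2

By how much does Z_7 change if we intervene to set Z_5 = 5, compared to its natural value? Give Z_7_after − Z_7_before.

-114

Under do(Z_5=5), the mechanism Z_5 = -2·Z_3 - 2 is discarded; Z_5 is fixed at 5.
Z_3 = min(Z_2, Z_1) + 1  [with Z_2=5, Z_1=5]  = 6
Z_4 = Z_1 + Z_2 - Z_3  [with Z_1=5, Z_2=5, Z_3=6]  = 4
Z_6 = 2·Z_2 + 2·Z_5 - 2·Z_4  [with Z_2=5, Z_5=5, Z_4=4]  = 12
Z_7 = -3·Z_6 - Z_4 - 4  [with Z_6=12, Z_4=4]  = -44
Without intervention: Z_3 = min(Z_2, Z_1) + 1  [with Z_2=5, Z_1=5]  = 6; Z_4 = Z_1 + Z_2 - Z_3  [with Z_1=5, Z_2=5, Z_3=6]  = 4; Z_5 = -2·Z_3 - 2  [with Z_3=6]  = -14; Z_6 = 2·Z_2 + 2·Z_5 - 2·Z_4  [with Z_2=5, Z_5=-14, Z_4=4]  = -26; Z_7 = -3·Z_6 - Z_4 - 4  [with Z_6=-26, Z_4=4]  = 70.
Change = -44 − 70 = -114.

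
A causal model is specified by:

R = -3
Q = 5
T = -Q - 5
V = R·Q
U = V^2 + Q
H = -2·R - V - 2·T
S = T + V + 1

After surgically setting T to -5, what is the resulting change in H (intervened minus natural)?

The intervention breaks the incoming arrows to T: T = -Q - 5 no longer applies, and T = -5.
V = R·Q  [with R=-3, Q=5]  = -15
H = -2·R - V - 2·T  [with R=-3, V=-15, T=-5]  = 31
Without intervention: T = -Q - 5  [with Q=5]  = -10; V = R·Q  [with R=-3, Q=5]  = -15; H = -2·R - V - 2·T  [with R=-3, V=-15, T=-10]  = 41.
Change = 31 − 41 = -10.

-10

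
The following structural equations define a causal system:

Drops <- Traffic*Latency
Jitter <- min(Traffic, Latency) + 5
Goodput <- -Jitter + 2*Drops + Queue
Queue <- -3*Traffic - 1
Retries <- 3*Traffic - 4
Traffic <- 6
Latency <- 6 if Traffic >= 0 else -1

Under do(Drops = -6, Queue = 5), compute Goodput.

-18

The joint intervention fixes Drops = -6, Queue = 5, removing each variable's own equation.
Latency = 6 if Traffic >= 0 else -1  [with Traffic=6]  = 6
Jitter = min(Traffic, Latency) + 5  [with Traffic=6, Latency=6]  = 11
Goodput = -Jitter + 2*Drops + Queue  [with Jitter=11, Drops=-6, Queue=5]  = -18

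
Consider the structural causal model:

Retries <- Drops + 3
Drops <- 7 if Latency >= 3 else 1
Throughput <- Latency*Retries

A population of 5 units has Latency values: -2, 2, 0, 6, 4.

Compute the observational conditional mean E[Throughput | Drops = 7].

50

E[Throughput|Drops=7] averages over only the 2 units with Drops=7 (Latency = 6, 4): Throughput = 60, 40, mean 50.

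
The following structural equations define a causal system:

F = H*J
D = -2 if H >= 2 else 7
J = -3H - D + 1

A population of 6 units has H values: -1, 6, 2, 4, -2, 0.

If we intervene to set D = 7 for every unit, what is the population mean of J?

-10.5

do(D=7) breaks D's dependence on H. With D=7 fixed, J across the units is -3, -24, -12, -18, 0, -6, mean -10.5.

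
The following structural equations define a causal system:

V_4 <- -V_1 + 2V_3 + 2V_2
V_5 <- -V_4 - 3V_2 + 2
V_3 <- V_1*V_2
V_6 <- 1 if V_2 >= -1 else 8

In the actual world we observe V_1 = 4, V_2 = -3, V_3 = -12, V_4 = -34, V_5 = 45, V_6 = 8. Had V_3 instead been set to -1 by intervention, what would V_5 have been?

do(V_3=-1) replaces the equation V_3 <- V_1*V_2 with the constant V_3 = -1.
V_4 = -V_1 + 2V_3 + 2V_2  [with V_1=4, V_3=-1, V_2=-3]  = -12
V_5 = -V_4 - 3V_2 + 2  [with V_4=-12, V_2=-3]  = 23

23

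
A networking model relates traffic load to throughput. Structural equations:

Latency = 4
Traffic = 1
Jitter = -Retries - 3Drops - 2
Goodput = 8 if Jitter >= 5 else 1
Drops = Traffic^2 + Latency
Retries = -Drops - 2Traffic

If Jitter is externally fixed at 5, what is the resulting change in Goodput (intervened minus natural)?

The intervention breaks the incoming arrows to Jitter: Jitter = -Retries - 3Drops - 2 no longer applies, and Jitter = 5.
Goodput = 8 if Jitter >= 5 else 1  [with Jitter=5]  = 8
Without intervention: Drops = Traffic^2 + Latency  [with Traffic=1, Latency=4]  = 5; Retries = -Drops - 2Traffic  [with Drops=5, Traffic=1]  = -7; Jitter = -Retries - 3Drops - 2  [with Retries=-7, Drops=5]  = -10; Goodput = 8 if Jitter >= 5 else 1  [with Jitter=-10]  = 1.
Change = 8 − 1 = 7.

7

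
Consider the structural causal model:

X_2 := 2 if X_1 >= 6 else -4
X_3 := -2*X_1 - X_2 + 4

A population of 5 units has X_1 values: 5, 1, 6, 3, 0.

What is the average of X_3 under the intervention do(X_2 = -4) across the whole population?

Every unit gets X_2=-4 under the intervention. X_3 values become -2, 6, -4, 2, 8; E[X_3|do(X_2=-4)] = 2.

2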